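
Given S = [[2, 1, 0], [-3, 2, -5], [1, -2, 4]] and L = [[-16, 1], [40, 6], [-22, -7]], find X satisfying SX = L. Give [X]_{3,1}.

-6

Left-multiplying both sides by S⁻¹ gives X = S⁻¹L.
det S = 3, so S⁻¹ = [[-2/3, -4/3, -5/3], [7/3, 8/3, 10/3], [4/3, 5/3, 7/3]].
X = S⁻¹L = [[-2/3, -4/3, -5/3], [7/3, 8/3, 10/3], [4/3, 5/3, 7/3]] · [[-16, 1], [40, 6], [-22, -7]] = [[-6, 3], [-4, -5], [-6, -5]].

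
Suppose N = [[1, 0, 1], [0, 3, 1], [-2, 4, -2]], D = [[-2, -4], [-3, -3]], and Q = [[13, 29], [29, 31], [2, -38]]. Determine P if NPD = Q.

Left-multiply by N⁻¹ and right-multiply by D⁻¹: P = N⁻¹QD⁻¹.
det N = -4, so N⁻¹ = [[5/2, -1, 3/4], [1/2, 0, 1/4], [-3/2, 1, -3/4]].
det D = -6; the adjugate gives D⁻¹ = [[1/2, -2/3], [-1/2, 1/3]].
N⁻¹Q = [[5, 13], [7, 5], [8, 16]].
P = (N⁻¹Q)D⁻¹ = [[-4, 1], [1, -3], [-4, 0]].

P = [[-4, 1], [1, -3], [-4, 0]]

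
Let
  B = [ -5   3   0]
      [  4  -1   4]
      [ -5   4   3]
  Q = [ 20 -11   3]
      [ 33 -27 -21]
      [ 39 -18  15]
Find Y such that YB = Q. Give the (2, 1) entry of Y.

Since B sits to the right of Y, Y = QB⁻¹.
B has determinant -1; B⁻¹ = [[19, 9, -12], [32, 15, -20], [-11, -5, 7]].
Y = QB⁻¹ = [[20, -11, 3], [33, -27, -21], [39, -18, 15]] · [[19, 9, -12], [32, 15, -20], [-11, -5, 7]] = [[-5, 0, 1], [-6, -3, -3], [0, 6, -3]].

-6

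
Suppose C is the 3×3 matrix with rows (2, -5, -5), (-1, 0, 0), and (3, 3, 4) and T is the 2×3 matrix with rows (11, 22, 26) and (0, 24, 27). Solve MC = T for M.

Right-multiplying both sides by C⁻¹ gives M = TC⁻¹.
det C = -5, so C⁻¹ = [[0, -1, 0], [-4/5, -23/5, -1], [3/5, 21/5, 1]].
M = TC⁻¹ = [[11, 22, 26], [0, 24, 27]] · [[0, -1, 0], [-4/5, -23/5, -1], [3/5, 21/5, 1]] = [[-2, -3, 4], [-3, 3, 3]].

M = [[-2, -3, 4], [-3, 3, 3]]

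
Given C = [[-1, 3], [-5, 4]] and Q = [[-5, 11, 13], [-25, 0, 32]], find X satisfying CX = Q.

Left-multiplying both sides by C⁻¹ gives X = C⁻¹Q.
det C = 11; the adjugate gives C⁻¹ = [[4/11, -3/11], [5/11, -1/11]].
X = C⁻¹Q = [[4/11, -3/11], [5/11, -1/11]] · [[-5, 11, 13], [-25, 0, 32]] = [[5, 4, -4], [0, 5, 3]].

X = [[5, 4, -4], [0, 5, 3]]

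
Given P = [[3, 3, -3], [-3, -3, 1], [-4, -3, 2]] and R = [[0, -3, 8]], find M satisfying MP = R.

Right-multiplying both sides by P⁻¹ gives M = RP⁻¹.
det P = 6; the adjugate gives P⁻¹ = [[-1/2, 1/2, -1], [1/3, -1, 1], [-1/2, -1/2, 0]].
M = RP⁻¹ = [[0, -3, 8]] · [[-1/2, 1/2, -1], [1/3, -1, 1], [-1/2, -1/2, 0]] = [[-5, -1, -3]].

M = [[-5, -1, -3]]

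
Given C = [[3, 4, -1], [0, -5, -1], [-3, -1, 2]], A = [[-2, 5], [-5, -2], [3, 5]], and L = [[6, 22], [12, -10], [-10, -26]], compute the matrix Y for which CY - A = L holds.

CY = L + A = [[4, 27], [7, -12], [-7, -21]].
Left-multiplying both sides by C⁻¹ gives Y = C⁻¹(L + A).
det C = -6, so C⁻¹ = [[11/6, 7/6, 3/2], [-1/2, -1/2, -1/2], [5/2, 3/2, 5/2]].
Y = C⁻¹(L + A) = [[5, 4], [-2, 3], [3, -3]].

Y = [[5, 4], [-2, 3], [3, -3]]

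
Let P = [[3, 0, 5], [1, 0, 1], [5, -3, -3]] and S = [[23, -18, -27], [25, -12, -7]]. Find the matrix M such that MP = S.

M = [[-1, -4, 6], [0, 5, 4]]

Right-multiplying both sides by P⁻¹ gives M = SP⁻¹.
det P = -6, so P⁻¹ = [[-1/2, 5/2, 0], [-4/3, 17/3, -1/3], [1/2, -3/2, 0]].
M = SP⁻¹ = [[23, -18, -27], [25, -12, -7]] · [[-1/2, 5/2, 0], [-4/3, 17/3, -1/3], [1/2, -3/2, 0]] = [[-1, -4, 6], [0, 5, 4]].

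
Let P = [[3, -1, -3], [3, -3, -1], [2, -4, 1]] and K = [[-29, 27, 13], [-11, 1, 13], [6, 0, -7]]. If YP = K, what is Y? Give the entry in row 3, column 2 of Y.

Right-multiplying both sides by P⁻¹ gives Y = KP⁻¹.
P has determinant 2; P⁻¹ = [[-7/2, 13/2, -4], [-5/2, 9/2, -3], [-3, 5, -3]].
Y = KP⁻¹ = [[-29, 27, 13], [-11, 1, 13], [6, 0, -7]] · [[-7/2, 13/2, -4], [-5/2, 9/2, -3], [-3, 5, -3]] = [[-5, -2, -4], [-3, -2, 2], [0, 4, -3]].

4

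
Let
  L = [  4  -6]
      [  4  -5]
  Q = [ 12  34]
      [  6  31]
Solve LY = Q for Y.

Since L multiplies Y on the left, Y = L⁻¹Q.
det L = 4; the adjugate gives L⁻¹ = [[-5/4, 3/2], [-1, 1]].
Y = L⁻¹Q = [[-5/4, 3/2], [-1, 1]] · [[12, 34], [6, 31]] = [[-6, 4], [-6, -3]].

Y = [[-6, 4], [-6, -3]]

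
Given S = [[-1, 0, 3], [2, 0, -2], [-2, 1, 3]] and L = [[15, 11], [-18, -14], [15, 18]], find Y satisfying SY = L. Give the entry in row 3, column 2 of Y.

2

Since S multiplies Y on the left, Y = S⁻¹L.
det S = 4, so S⁻¹ = [[1/2, 3/4, 0], [-1/2, 3/4, 1], [1/2, 1/4, 0]].
Y = S⁻¹L = [[1/2, 3/4, 0], [-1/2, 3/4, 1], [1/2, 1/4, 0]] · [[15, 11], [-18, -14], [15, 18]] = [[-6, -5], [-6, 2], [3, 2]].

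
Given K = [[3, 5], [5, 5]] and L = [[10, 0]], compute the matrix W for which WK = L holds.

W = [[-5, 5]]

Right-multiplying both sides by K⁻¹ gives W = LK⁻¹.
det K = -10, so K⁻¹ = [[-1/2, 1/2], [1/2, -3/10]].
W = LK⁻¹ = [[10, 0]] · [[-1/2, 1/2], [1/2, -3/10]] = [[-5, 5]].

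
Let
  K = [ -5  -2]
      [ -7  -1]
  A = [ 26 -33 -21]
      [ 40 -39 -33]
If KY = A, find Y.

Y = [[-6, 5, 5], [2, 4, -2]]

Left-multiplying both sides by K⁻¹ gives Y = K⁻¹A.
K has determinant -9; K⁻¹ = [[1/9, -2/9], [-7/9, 5/9]].
Y = K⁻¹A = [[1/9, -2/9], [-7/9, 5/9]] · [[26, -33, -21], [40, -39, -33]] = [[-6, 5, 5], [2, 4, -2]].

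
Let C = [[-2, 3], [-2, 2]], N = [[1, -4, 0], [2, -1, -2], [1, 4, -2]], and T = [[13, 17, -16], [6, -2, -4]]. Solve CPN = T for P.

P = [[-5, 4, 1], [0, 1, 5]]

Left-multiply by C⁻¹ and right-multiply by N⁻¹: P = C⁻¹TN⁻¹.
C has determinant 2; C⁻¹ = [[1, -3/2], [1, -1]].
N has determinant 2; N⁻¹ = [[5, -4, 4], [1, -1, 1], [9/2, -4, 7/2]].
C⁻¹T = [[4, 20, -10], [7, 19, -12]].
P = (C⁻¹T)N⁻¹ = [[-5, 4, 1], [0, 1, 5]].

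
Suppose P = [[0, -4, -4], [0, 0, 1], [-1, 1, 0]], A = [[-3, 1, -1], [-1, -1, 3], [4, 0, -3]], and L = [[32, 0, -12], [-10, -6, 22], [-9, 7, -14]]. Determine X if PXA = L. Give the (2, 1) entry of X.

Left-multiply by P⁻¹ and right-multiply by A⁻¹: X = P⁻¹LA⁻¹.
det P = 4, so P⁻¹ = [[-1/4, -1, -1], [-1/4, -1, 0], [0, 1, 0]].
det A = -4, so A⁻¹ = [[-3/4, -3/4, -1/2], [-9/4, -13/4, -5/2], [-1, -1, -1]].
P⁻¹L = [[11, -1, -5], [2, 6, -19], [-10, -6, 22]].
X = (P⁻¹L)A⁻¹ = [[-1, 0, 2], [4, -2, 3], [-1, 5, -2]].

4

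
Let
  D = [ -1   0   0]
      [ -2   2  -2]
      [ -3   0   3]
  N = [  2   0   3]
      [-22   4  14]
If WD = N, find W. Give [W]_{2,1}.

Since D sits to the right of W, W = ND⁻¹.
D has determinant -6; D⁻¹ = [[-1, 0, 0], [-2, 1/2, 1/3], [-1, 0, 1/3]].
W = ND⁻¹ = [[2, 0, 3], [-22, 4, 14]] · [[-1, 0, 0], [-2, 1/2, 1/3], [-1, 0, 1/3]] = [[-5, 0, 1], [0, 2, 6]].

0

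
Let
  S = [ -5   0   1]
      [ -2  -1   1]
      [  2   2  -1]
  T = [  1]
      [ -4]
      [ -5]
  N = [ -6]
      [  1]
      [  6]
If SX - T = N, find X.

X = [[0], [-2], [-5]]

SX = N + T = [[-5], [-3], [1]].
S is on the left of X, so left-multiply by S⁻¹: X = S⁻¹(N + T).
S has determinant 3; S⁻¹ = [[-1/3, 2/3, 1/3], [0, 1, 1], [-2/3, 10/3, 5/3]].
X = S⁻¹(N + T) = [[0], [-2], [-5]].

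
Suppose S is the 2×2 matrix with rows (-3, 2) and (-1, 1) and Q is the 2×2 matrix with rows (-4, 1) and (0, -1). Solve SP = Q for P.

P = [[4, -3], [4, -4]]

S is on the left of P, so left-multiply by S⁻¹: P = S⁻¹Q.
S has determinant -1; S⁻¹ = [[-1, 2], [-1, 3]].
P = S⁻¹Q = [[-1, 2], [-1, 3]] · [[-4, 1], [0, -1]] = [[4, -3], [4, -4]].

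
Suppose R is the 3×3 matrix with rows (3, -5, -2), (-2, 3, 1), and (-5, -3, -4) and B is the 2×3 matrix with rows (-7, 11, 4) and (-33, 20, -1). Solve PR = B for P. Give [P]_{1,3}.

0

R is on the right of P, so right-multiply by R⁻¹: P = BR⁻¹.
det R = -4, so R⁻¹ = [[9/4, 7/2, -1/4], [13/4, 11/2, -1/4], [-21/4, -17/2, 1/4]].
P = BR⁻¹ = [[-7, 11, 4], [-33, 20, -1]] · [[9/4, 7/2, -1/4], [13/4, 11/2, -1/4], [-21/4, -17/2, 1/4]] = [[-1, 2, 0], [-4, 3, 3]].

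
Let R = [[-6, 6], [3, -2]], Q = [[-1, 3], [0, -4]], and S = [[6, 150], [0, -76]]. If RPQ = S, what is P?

P = R⁻¹SQ⁻¹ (apply R⁻¹ on the left and Q⁻¹ on the right).
R has determinant -6; R⁻¹ = [[1/3, 1], [1/2, 1]].
det Q = 4; the adjugate gives Q⁻¹ = [[-1, -3/4], [0, -1/4]].
R⁻¹S = [[2, -26], [3, -1]].
P = (R⁻¹S)Q⁻¹ = [[-2, 5], [-3, -2]].

P = [[-2, 5], [-3, -2]]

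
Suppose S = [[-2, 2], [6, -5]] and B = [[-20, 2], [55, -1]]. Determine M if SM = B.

S is on the left of M, so left-multiply by S⁻¹: M = S⁻¹B.
det S = -2, so S⁻¹ = [[5/2, 1], [3, 1]].
M = S⁻¹B = [[5/2, 1], [3, 1]] · [[-20, 2], [55, -1]] = [[5, 4], [-5, 5]].

M = [[5, 4], [-5, 5]]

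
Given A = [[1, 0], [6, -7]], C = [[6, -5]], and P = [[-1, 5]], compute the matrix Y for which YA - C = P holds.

Y = [[5, 0]]

YA = P + C = [[5, 0]].
Since A sits to the right of Y, Y = (P + C)A⁻¹.
det A = -7; the adjugate gives A⁻¹ = [[1, 0], [6/7, -1/7]].
Y = (P + C)A⁻¹ = [[5, 0]].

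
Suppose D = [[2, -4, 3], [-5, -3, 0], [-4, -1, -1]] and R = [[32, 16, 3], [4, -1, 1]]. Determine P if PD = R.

P = [[-1, -2, -6], [2, -4, 5]]

D is on the right of P, so right-multiply by D⁻¹: P = RD⁻¹.
D has determinant 5; D⁻¹ = [[3/5, -7/5, 9/5], [-1, 2, -3], [-7/5, 18/5, -26/5]].
P = RD⁻¹ = [[32, 16, 3], [4, -1, 1]] · [[3/5, -7/5, 9/5], [-1, 2, -3], [-7/5, 18/5, -26/5]] = [[-1, -2, -6], [2, -4, 5]].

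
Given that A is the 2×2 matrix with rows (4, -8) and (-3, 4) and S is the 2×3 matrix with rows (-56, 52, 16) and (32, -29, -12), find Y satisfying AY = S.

Since A multiplies Y on the left, Y = A⁻¹S.
A has determinant -8; A⁻¹ = [[-1/2, -1], [-3/8, -1/2]].
Y = A⁻¹S = [[-1/2, -1], [-3/8, -1/2]] · [[-56, 52, 16], [32, -29, -12]] = [[-4, 3, 4], [5, -5, 0]].

Y = [[-4, 3, 4], [5, -5, 0]]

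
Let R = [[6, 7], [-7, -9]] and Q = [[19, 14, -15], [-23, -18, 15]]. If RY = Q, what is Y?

Y = [[2, 0, -6], [1, 2, 3]]

Left-multiplying both sides by R⁻¹ gives Y = R⁻¹Q.
R has determinant -5; R⁻¹ = [[9/5, 7/5], [-7/5, -6/5]].
Y = R⁻¹Q = [[9/5, 7/5], [-7/5, -6/5]] · [[19, 14, -15], [-23, -18, 15]] = [[2, 0, -6], [1, 2, 3]].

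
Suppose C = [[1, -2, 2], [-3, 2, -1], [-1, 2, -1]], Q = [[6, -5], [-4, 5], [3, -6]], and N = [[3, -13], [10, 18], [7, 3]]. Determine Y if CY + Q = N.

CY = N − Q = [[-3, -8], [14, 13], [4, 9]].
C is on the left of Y, so left-multiply by C⁻¹: Y = C⁻¹(N − Q).
det C = -4; the adjugate gives C⁻¹ = [[0, -1/2, 1/2], [1/2, -1/4, 5/4], [1, 0, 1]].
Y = C⁻¹(N − Q) = [[-5, -2], [0, 4], [1, 1]].

Y = [[-5, -2], [0, 4], [1, 1]]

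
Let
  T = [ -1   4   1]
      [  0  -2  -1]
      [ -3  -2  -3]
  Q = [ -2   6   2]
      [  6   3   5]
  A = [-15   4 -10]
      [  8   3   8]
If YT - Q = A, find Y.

YT = A + Q = [[-17, 10, -8], [14, 6, 13]].
T is on the right of Y, so right-multiply by T⁻¹: Y = (A + Q)T⁻¹.
T has determinant 2; T⁻¹ = [[2, 5, -1], [3/2, 3, -1/2], [-3, -7, 1]].
Y = (A + Q)T⁻¹ = [[5, 1, 4], [-2, -3, -4]].

Y = [[5, 1, 4], [-2, -3, -4]]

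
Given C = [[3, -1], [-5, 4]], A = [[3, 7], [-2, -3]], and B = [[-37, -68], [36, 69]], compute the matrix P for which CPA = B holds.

P = [[-2, 5], [-1, 4]]

P = C⁻¹BA⁻¹ (apply C⁻¹ on the left and A⁻¹ on the right).
det C = 7, so C⁻¹ = [[4/7, 1/7], [5/7, 3/7]].
A has determinant 5; A⁻¹ = [[-3/5, -7/5], [2/5, 3/5]].
C⁻¹B = [[-16, -29], [-11, -19]].
P = (C⁻¹B)A⁻¹ = [[-2, 5], [-1, 4]].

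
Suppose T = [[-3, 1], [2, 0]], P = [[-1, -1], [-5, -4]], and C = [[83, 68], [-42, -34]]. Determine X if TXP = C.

Isolating X: multiply by T⁻¹ from the left and P⁻¹ from the right, so X = T⁻¹CP⁻¹.
T has determinant -2; T⁻¹ = [[0, 1/2], [1, 3/2]].
P has determinant -1; P⁻¹ = [[4, -1], [-5, 1]].
T⁻¹C = [[-21, -17], [20, 17]].
X = (T⁻¹C)P⁻¹ = [[1, 4], [-5, -3]].

X = [[1, 4], [-5, -3]]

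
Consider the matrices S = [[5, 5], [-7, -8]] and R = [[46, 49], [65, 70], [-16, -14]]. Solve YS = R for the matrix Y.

Right-multiplying both sides by S⁻¹ gives Y = RS⁻¹.
S has determinant -5; S⁻¹ = [[8/5, 1], [-7/5, -1]].
Y = RS⁻¹ = [[46, 49], [65, 70], [-16, -14]] · [[8/5, 1], [-7/5, -1]] = [[5, -3], [6, -5], [-6, -2]].

Y = [[5, -3], [6, -5], [-6, -2]]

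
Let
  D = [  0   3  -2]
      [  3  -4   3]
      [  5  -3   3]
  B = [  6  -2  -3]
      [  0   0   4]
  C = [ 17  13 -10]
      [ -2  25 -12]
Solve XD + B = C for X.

X = [[5, -3, 4], [5, -4, 2]]

XD = C − B = [[11, 15, -7], [-2, 25, -16]].
Since D sits to the right of X, X = (C − B)D⁻¹.
D has determinant -4; D⁻¹ = [[3/4, 3/4, -1/4], [-3/2, -5/2, 3/2], [-11/4, -15/4, 9/4]].
X = (C − B)D⁻¹ = [[5, -3, 4], [5, -4, 2]].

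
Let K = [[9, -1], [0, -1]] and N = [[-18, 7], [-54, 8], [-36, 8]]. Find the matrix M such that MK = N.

M = [[-2, -5], [-6, -2], [-4, -4]]

Right-multiplying both sides by K⁻¹ gives M = NK⁻¹.
K has determinant -9; K⁻¹ = [[1/9, -1/9], [0, -1]].
M = NK⁻¹ = [[-18, 7], [-54, 8], [-36, 8]] · [[1/9, -1/9], [0, -1]] = [[-2, -5], [-6, -2], [-4, -4]].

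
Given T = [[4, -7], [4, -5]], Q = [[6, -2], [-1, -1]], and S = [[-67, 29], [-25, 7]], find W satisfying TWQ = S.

Isolating W: multiply by T⁻¹ from the left and Q⁻¹ from the right, so W = T⁻¹SQ⁻¹.
det T = 8, so T⁻¹ = [[-5/8, 7/8], [-1/2, 1/2]].
Q has determinant -8; Q⁻¹ = [[1/8, -1/4], [-1/8, -3/4]].
T⁻¹S = [[20, -12], [21, -11]].
W = (T⁻¹S)Q⁻¹ = [[4, 4], [4, 3]].

W = [[4, 4], [4, 3]]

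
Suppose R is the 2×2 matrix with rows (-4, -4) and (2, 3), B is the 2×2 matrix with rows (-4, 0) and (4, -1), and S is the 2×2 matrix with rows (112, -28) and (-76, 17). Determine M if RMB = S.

M = [[-2, -4], [2, -3]]

Left-multiply by R⁻¹ and right-multiply by B⁻¹: M = R⁻¹SB⁻¹.
det R = -4, so R⁻¹ = [[-3/4, -1], [1/2, 1]].
det B = 4, so B⁻¹ = [[-1/4, 0], [-1, -1]].
R⁻¹S = [[-8, 4], [-20, 3]].
M = (R⁻¹S)B⁻¹ = [[-2, -4], [2, -3]].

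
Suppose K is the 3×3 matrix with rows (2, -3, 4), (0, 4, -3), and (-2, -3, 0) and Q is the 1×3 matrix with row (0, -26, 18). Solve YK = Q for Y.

Y = [[3, -2, 3]]

Right-multiplying both sides by K⁻¹ gives Y = QK⁻¹.
det K = -4, so K⁻¹ = [[9/4, 3, 7/4], [-3/2, -2, -3/2], [-2, -3, -2]].
Y = QK⁻¹ = [[0, -26, 18]] · [[9/4, 3, 7/4], [-3/2, -2, -3/2], [-2, -3, -2]] = [[3, -2, 3]].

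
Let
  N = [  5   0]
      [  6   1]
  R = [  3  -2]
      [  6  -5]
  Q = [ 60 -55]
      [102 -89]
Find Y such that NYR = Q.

Y = [[-2, 3], [4, 3]]

Left-multiply by N⁻¹ and right-multiply by R⁻¹: Y = N⁻¹QR⁻¹.
det N = 5; the adjugate gives N⁻¹ = [[1/5, 0], [-6/5, 1]].
det R = -3; the adjugate gives R⁻¹ = [[5/3, -2/3], [2, -1]].
N⁻¹Q = [[12, -11], [30, -23]].
Y = (N⁻¹Q)R⁻¹ = [[-2, 3], [4, 3]].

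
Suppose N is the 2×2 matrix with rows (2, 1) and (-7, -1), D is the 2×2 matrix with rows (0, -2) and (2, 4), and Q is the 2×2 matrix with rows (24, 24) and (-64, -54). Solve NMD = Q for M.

M = [[5, 4], [2, 4]]

M = N⁻¹QD⁻¹ (apply N⁻¹ on the left and D⁻¹ on the right).
det N = 5; the adjugate gives N⁻¹ = [[-1/5, -1/5], [7/5, 2/5]].
det D = 4; the adjugate gives D⁻¹ = [[1, 1/2], [-1/2, 0]].
N⁻¹Q = [[8, 6], [8, 12]].
M = (N⁻¹Q)D⁻¹ = [[5, 4], [2, 4]].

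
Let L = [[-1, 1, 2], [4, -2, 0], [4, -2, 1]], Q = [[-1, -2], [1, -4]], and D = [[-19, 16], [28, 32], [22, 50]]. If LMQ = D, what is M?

M = [[-4, 3], [4, 4], [1, -5]]

Left-multiply by L⁻¹ and right-multiply by Q⁻¹: M = L⁻¹DQ⁻¹.
det L = -2; the adjugate gives L⁻¹ = [[1, 5/2, -2], [2, 9/2, -4], [0, -1, 1]].
det Q = 6; the adjugate gives Q⁻¹ = [[-2/3, 1/3], [-1/6, -1/6]].
L⁻¹D = [[7, -4], [0, -24], [-6, 18]].
M = (L⁻¹D)Q⁻¹ = [[-4, 3], [4, 4], [1, -5]].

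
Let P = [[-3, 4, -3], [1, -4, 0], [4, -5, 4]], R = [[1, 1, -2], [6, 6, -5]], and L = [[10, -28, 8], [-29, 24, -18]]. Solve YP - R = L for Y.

YP = L + R = [[11, -27, 6], [-23, 30, -23]].
Right-multiplying both sides by P⁻¹ gives Y = (L + R)P⁻¹.
det P = -1, so P⁻¹ = [[16, 1, 12], [4, 0, 3], [-11, -1, -8]].
Y = (L + R)P⁻¹ = [[2, 5, 3], [5, 0, -2]].

Y = [[2, 5, 3], [5, 0, -2]]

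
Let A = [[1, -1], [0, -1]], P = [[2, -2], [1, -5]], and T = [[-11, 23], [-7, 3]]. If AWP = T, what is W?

Isolating W: multiply by A⁻¹ from the left and P⁻¹ from the right, so W = A⁻¹TP⁻¹.
det A = -1; the adjugate gives A⁻¹ = [[1, -1], [0, -1]].
P has determinant -8; P⁻¹ = [[5/8, -1/4], [1/8, -1/4]].
A⁻¹T = [[-4, 20], [7, -3]].
W = (A⁻¹T)P⁻¹ = [[0, -4], [4, -1]].

W = [[0, -4], [4, -1]]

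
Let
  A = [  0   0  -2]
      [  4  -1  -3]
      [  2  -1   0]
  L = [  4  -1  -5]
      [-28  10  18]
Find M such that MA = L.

Since A sits to the right of M, M = LA⁻¹.
det A = 4, so A⁻¹ = [[-3/4, 1/2, -1/2], [-3/2, 1, -2], [-1/2, 0, 0]].
M = LA⁻¹ = [[4, -1, -5], [-28, 10, 18]] · [[-3/4, 1/2, -1/2], [-3/2, 1, -2], [-1/2, 0, 0]] = [[1, 1, 0], [-3, -4, -6]].

M = [[1, 1, 0], [-3, -4, -6]]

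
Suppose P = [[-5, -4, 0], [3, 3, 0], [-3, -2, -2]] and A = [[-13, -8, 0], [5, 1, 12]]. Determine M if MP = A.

M = [[5, 4, 0], [2, -1, -6]]

Since P sits to the right of M, M = AP⁻¹.
det P = 6, so P⁻¹ = [[-1, -4/3, 0], [1, 5/3, 0], [1/2, 1/3, -1/2]].
M = AP⁻¹ = [[-13, -8, 0], [5, 1, 12]] · [[-1, -4/3, 0], [1, 5/3, 0], [1/2, 1/3, -1/2]] = [[5, 4, 0], [2, -1, -6]].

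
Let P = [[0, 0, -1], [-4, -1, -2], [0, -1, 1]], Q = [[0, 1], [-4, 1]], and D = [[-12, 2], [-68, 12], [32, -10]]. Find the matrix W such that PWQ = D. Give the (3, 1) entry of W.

1

W = P⁻¹DQ⁻¹ (apply P⁻¹ on the left and Q⁻¹ on the right).
det P = -4, so P⁻¹ = [[3/4, -1/4, 1/4], [-1, 0, -1], [-1, 0, 0]].
Q has determinant 4; Q⁻¹ = [[1/4, -1/4], [1, 0]].
P⁻¹D = [[16, -4], [-20, 8], [12, -2]].
W = (P⁻¹D)Q⁻¹ = [[0, -4], [3, 5], [1, -3]].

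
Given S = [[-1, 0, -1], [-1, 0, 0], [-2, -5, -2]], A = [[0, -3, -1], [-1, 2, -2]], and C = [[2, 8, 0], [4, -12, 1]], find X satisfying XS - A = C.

X = [[3, -3, -1], [-3, -4, 2]]

XS = C + A = [[2, 5, -1], [3, -10, -1]].
Since S sits to the right of X, X = (C + A)S⁻¹.
S has determinant -5; S⁻¹ = [[0, -1, 0], [2/5, 0, -1/5], [-1, 1, 0]].
X = (C + A)S⁻¹ = [[3, -3, -1], [-3, -4, 2]].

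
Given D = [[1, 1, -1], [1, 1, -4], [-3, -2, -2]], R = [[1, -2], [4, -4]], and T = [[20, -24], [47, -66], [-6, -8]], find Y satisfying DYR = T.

Y = D⁻¹TR⁻¹ (apply D⁻¹ on the left and R⁻¹ on the right).
det D = 3; the adjugate gives D⁻¹ = [[-10/3, 4/3, -1], [14/3, -5/3, 1], [1/3, -1/3, 0]].
det R = 4; the adjugate gives R⁻¹ = [[-1, 1/2], [-1, 1/4]].
D⁻¹T = [[2, 0], [9, -10], [-9, 14]].
Y = (D⁻¹T)R⁻¹ = [[-2, 1], [1, 2], [-5, -1]].

Y = [[-2, 1], [1, 2], [-5, -1]]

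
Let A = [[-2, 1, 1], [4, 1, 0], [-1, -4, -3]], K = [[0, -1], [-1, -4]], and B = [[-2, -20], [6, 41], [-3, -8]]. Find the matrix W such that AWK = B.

W = [[-5, -1], [3, -2], [-1, 2]]

W = A⁻¹BK⁻¹ (apply A⁻¹ on the left and K⁻¹ on the right).
A has determinant 3; A⁻¹ = [[-1, -1/3, -1/3], [4, 7/3, 4/3], [-5, -3, -2]].
det K = -1, so K⁻¹ = [[4, -1], [-1, 0]].
A⁻¹B = [[1, 9], [2, 5], [-2, -7]].
W = (A⁻¹B)K⁻¹ = [[-5, -1], [3, -2], [-1, 2]].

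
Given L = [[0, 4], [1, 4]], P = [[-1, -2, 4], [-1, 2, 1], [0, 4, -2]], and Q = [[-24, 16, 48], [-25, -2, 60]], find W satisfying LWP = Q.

W = L⁻¹QP⁻¹ (apply L⁻¹ on the left and P⁻¹ on the right).
det L = -4, so L⁻¹ = [[-1, 1], [1/4, 0]].
P has determinant -4; P⁻¹ = [[2, -3, 5/2], [1/2, -1/2, 3/4], [1, -1, 1]].
L⁻¹Q = [[-1, -18, 12], [-6, 4, 12]].
W = (L⁻¹Q)P⁻¹ = [[1, 0, -4], [2, 4, 0]].

W = [[1, 0, -4], [2, 4, 0]]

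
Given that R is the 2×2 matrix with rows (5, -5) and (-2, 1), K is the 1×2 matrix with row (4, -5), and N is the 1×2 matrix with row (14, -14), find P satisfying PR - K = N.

PR = N + K = [[18, -19]].
R is on the right of P, so right-multiply by R⁻¹: P = (N + K)R⁻¹.
det R = -5; the adjugate gives R⁻¹ = [[-1/5, -1], [-2/5, -1]].
P = (N + K)R⁻¹ = [[4, 1]].

P = [[4, 1]]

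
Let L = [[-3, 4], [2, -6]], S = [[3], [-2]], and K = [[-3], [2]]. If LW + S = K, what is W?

LW = K − S = [[-6], [4]].
Left-multiplying both sides by L⁻¹ gives W = L⁻¹(K − S).
det L = 10; the adjugate gives L⁻¹ = [[-3/5, -2/5], [-1/5, -3/10]].
W = L⁻¹(K − S) = [[2], [0]].

W = [[2], [0]]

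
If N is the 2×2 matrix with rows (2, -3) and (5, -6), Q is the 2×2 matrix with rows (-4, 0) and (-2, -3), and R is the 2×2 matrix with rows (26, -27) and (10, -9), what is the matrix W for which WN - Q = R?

W = [[1, 4], [4, 0]]

WN = R + Q = [[22, -27], [8, -12]].
N is on the right of W, so right-multiply by N⁻¹: W = (R + Q)N⁻¹.
N has determinant 3; N⁻¹ = [[-2, 1], [-5/3, 2/3]].
W = (R + Q)N⁻¹ = [[1, 4], [4, 0]].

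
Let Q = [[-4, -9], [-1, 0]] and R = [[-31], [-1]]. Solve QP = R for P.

Q is on the left of P, so left-multiply by Q⁻¹: P = Q⁻¹R.
det Q = -9; the adjugate gives Q⁻¹ = [[0, -1], [-1/9, 4/9]].
P = Q⁻¹R = [[0, -1], [-1/9, 4/9]] · [[-31], [-1]] = [[1], [3]].

P = [[1], [3]]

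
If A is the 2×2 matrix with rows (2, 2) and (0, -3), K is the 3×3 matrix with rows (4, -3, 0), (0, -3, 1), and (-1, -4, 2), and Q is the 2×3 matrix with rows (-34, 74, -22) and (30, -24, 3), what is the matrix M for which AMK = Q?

M = [[-3, 0, -5], [-3, 3, -2]]

Left-multiply by A⁻¹ and right-multiply by K⁻¹: M = A⁻¹QK⁻¹.
det A = -6; the adjugate gives A⁻¹ = [[1/2, 1/3], [0, -1/3]].
det K = -5, so K⁻¹ = [[2/5, -6/5, 3/5], [1/5, -8/5, 4/5], [3/5, -19/5, 12/5]].
A⁻¹Q = [[-7, 29, -10], [-10, 8, -1]].
M = (A⁻¹Q)K⁻¹ = [[-3, 0, -5], [-3, 3, -2]].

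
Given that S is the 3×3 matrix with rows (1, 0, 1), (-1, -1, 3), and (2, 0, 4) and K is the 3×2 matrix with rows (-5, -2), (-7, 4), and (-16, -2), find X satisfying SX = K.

Left-multiplying both sides by S⁻¹ gives X = S⁻¹K.
det S = -2, so S⁻¹ = [[2, 0, -1/2], [-5, -1, 2], [-1, 0, 1/2]].
X = S⁻¹K = [[2, 0, -1/2], [-5, -1, 2], [-1, 0, 1/2]] · [[-5, -2], [-7, 4], [-16, -2]] = [[-2, -3], [0, 2], [-3, 1]].

X = [[-2, -3], [0, 2], [-3, 1]]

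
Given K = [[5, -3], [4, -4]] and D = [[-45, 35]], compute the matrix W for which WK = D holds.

Right-multiplying both sides by K⁻¹ gives W = DK⁻¹.
det K = -8; the adjugate gives K⁻¹ = [[1/2, -3/8], [1/2, -5/8]].
W = DK⁻¹ = [[-45, 35]] · [[1/2, -3/8], [1/2, -5/8]] = [[-5, -5]].

W = [[-5, -5]]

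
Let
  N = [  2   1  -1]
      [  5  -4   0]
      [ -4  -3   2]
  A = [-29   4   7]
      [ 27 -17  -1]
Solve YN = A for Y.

Y = [[-5, -3, 1], [-3, 5, -2]]

Since N sits to the right of Y, Y = AN⁻¹.
det N = 5; the adjugate gives N⁻¹ = [[-8/5, 1/5, -4/5], [-2, 0, -1], [-31/5, 2/5, -13/5]].
Y = AN⁻¹ = [[-29, 4, 7], [27, -17, -1]] · [[-8/5, 1/5, -4/5], [-2, 0, -1], [-31/5, 2/5, -13/5]] = [[-5, -3, 1], [-3, 5, -2]].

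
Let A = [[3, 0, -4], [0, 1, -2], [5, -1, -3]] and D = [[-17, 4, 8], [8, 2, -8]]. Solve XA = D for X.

X = [[1, 0, -4], [-4, 6, 4]]

Since A sits to the right of X, X = DA⁻¹.
A has determinant 5; A⁻¹ = [[-1, 4/5, 4/5], [-2, 11/5, 6/5], [-1, 3/5, 3/5]].
X = DA⁻¹ = [[-17, 4, 8], [8, 2, -8]] · [[-1, 4/5, 4/5], [-2, 11/5, 6/5], [-1, 3/5, 3/5]] = [[1, 0, -4], [-4, 6, 4]].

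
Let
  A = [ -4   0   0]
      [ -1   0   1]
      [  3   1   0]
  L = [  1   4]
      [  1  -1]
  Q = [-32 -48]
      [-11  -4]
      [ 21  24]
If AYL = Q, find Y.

Left-multiply by A⁻¹ and right-multiply by L⁻¹: Y = A⁻¹QL⁻¹.
det A = 4, so A⁻¹ = [[-1/4, 0, 0], [3/4, 0, 1], [-1/4, 1, 0]].
det L = -5; the adjugate gives L⁻¹ = [[1/5, 4/5], [1/5, -1/5]].
A⁻¹Q = [[8, 12], [-3, -12], [-3, 8]].
Y = (A⁻¹Q)L⁻¹ = [[4, 4], [-3, 0], [1, -4]].

Y = [[4, 4], [-3, 0], [1, -4]]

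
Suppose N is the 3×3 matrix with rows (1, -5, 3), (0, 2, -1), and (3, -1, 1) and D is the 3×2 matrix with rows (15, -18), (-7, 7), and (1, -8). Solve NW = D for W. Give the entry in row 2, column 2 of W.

N is on the left of W, so left-multiply by N⁻¹: W = N⁻¹D.
det N = -2, so N⁻¹ = [[-1/2, -1, 1/2], [3/2, 4, -1/2], [3, 7, -1]].
W = N⁻¹D = [[-1/2, -1, 1/2], [3/2, 4, -1/2], [3, 7, -1]] · [[15, -18], [-7, 7], [1, -8]] = [[0, -2], [-6, 5], [-5, 3]].

5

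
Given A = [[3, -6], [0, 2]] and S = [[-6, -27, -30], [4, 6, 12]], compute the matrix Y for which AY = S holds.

Y = [[2, -3, 2], [2, 3, 6]]

Left-multiplying both sides by A⁻¹ gives Y = A⁻¹S.
det A = 6, so A⁻¹ = [[1/3, 1], [0, 1/2]].
Y = A⁻¹S = [[1/3, 1], [0, 1/2]] · [[-6, -27, -30], [4, 6, 12]] = [[2, -3, 2], [2, 3, 6]].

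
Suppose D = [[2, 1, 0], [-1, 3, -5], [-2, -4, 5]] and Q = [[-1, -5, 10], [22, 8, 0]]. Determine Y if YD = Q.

Y = [[6, 3, 5], [2, -6, -6]]

D is on the right of Y, so right-multiply by D⁻¹: Y = QD⁻¹.
det D = 5; the adjugate gives D⁻¹ = [[-1, -1, -1], [3, 2, 2], [2, 6/5, 7/5]].
Y = QD⁻¹ = [[-1, -5, 10], [22, 8, 0]] · [[-1, -1, -1], [3, 2, 2], [2, 6/5, 7/5]] = [[6, 3, 5], [2, -6, -6]].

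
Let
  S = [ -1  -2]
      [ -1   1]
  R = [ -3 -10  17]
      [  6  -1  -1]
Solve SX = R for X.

Left-multiplying both sides by S⁻¹ gives X = S⁻¹R.
det S = -3; the adjugate gives S⁻¹ = [[-1/3, -2/3], [-1/3, 1/3]].
X = S⁻¹R = [[-1/3, -2/3], [-1/3, 1/3]] · [[-3, -10, 17], [6, -1, -1]] = [[-3, 4, -5], [3, 3, -6]].

X = [[-3, 4, -5], [3, 3, -6]]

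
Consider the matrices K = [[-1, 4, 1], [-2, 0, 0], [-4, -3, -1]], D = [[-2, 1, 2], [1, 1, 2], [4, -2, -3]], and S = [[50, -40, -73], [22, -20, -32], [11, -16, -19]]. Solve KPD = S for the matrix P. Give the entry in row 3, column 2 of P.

1

Left-multiply by K⁻¹ and right-multiply by D⁻¹: P = K⁻¹SD⁻¹.
det K = -2; the adjugate gives K⁻¹ = [[0, -1/2, 0], [1, -5/2, 1], [-3, 19/2, -4]].
det D = -3; the adjugate gives D⁻¹ = [[-1/3, 1/3, 0], [-11/3, 2/3, -2], [2, 0, 1]].
K⁻¹S = [[-11, 10, 16], [6, -6, -12], [15, -6, -9]].
P = (K⁻¹S)D⁻¹ = [[-1, 3, -4], [-4, -2, 0], [-1, 1, 3]].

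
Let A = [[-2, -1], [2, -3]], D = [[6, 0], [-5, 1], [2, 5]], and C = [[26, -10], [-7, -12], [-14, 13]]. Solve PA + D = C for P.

P = [[-5, 5], [4, 3], [4, -4]]

PA = C − D = [[20, -10], [-2, -13], [-16, 8]].
Since A sits to the right of P, P = (C − D)A⁻¹.
det A = 8, so A⁻¹ = [[-3/8, 1/8], [-1/4, -1/4]].
P = (C − D)A⁻¹ = [[-5, 5], [4, 3], [4, -4]].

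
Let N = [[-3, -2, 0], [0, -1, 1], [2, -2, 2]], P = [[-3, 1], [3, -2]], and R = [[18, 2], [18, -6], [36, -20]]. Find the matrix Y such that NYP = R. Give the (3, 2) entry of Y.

Isolating Y: multiply by N⁻¹ from the left and P⁻¹ from the right, so Y = N⁻¹RP⁻¹.
det N = -4, so N⁻¹ = [[0, -1, 1/2], [-1/2, 3/2, -3/4], [-1/2, 5/2, -3/4]].
det P = 3; the adjugate gives P⁻¹ = [[-2/3, -1/3], [-1, -1]].
N⁻¹R = [[0, -4], [-9, 5], [9, -1]].
Y = (N⁻¹R)P⁻¹ = [[4, 4], [1, -2], [-5, -2]].

-2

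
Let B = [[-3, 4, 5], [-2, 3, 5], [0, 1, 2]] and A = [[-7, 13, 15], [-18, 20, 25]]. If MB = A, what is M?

M = [[5, -4, 5], [4, 3, -5]]

Right-multiplying both sides by B⁻¹ gives M = AB⁻¹.
det B = 3; the adjugate gives B⁻¹ = [[1/3, -1, 5/3], [4/3, -2, 5/3], [-2/3, 1, -1/3]].
M = AB⁻¹ = [[-7, 13, 15], [-18, 20, 25]] · [[1/3, -1, 5/3], [4/3, -2, 5/3], [-2/3, 1, -1/3]] = [[5, -4, 5], [4, 3, -5]].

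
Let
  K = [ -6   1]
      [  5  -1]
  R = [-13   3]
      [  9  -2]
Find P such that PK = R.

P = [[-2, -5], [1, 3]]

K is on the right of P, so right-multiply by K⁻¹: P = RK⁻¹.
det K = 1; the adjugate gives K⁻¹ = [[-1, -1], [-5, -6]].
P = RK⁻¹ = [[-13, 3], [9, -2]] · [[-1, -1], [-5, -6]] = [[-2, -5], [1, 3]].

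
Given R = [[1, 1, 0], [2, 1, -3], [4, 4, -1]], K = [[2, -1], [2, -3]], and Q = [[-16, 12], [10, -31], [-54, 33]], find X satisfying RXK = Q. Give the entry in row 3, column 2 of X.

X = R⁻¹QK⁻¹ (apply R⁻¹ on the left and K⁻¹ on the right).
det R = 1; the adjugate gives R⁻¹ = [[11, 1, -3], [-10, -1, 3], [4, 0, -1]].
K has determinant -4; K⁻¹ = [[3/4, -1/4], [1/2, -1/2]].
R⁻¹Q = [[-4, 2], [-12, 10], [-10, 15]].
X = (R⁻¹Q)K⁻¹ = [[-2, 0], [-4, -2], [0, -5]].

-5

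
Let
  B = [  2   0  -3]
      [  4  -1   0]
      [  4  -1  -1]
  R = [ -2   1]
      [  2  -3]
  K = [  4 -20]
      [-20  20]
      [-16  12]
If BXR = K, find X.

X = [[2, 0], [3, 5], [-1, -3]]

X = B⁻¹KR⁻¹ (apply B⁻¹ on the left and R⁻¹ on the right).
det B = 2; the adjugate gives B⁻¹ = [[1/2, 3/2, -3/2], [2, 5, -6], [0, 1, -1]].
det R = 4; the adjugate gives R⁻¹ = [[-3/4, -1/4], [-1/2, -1/2]].
B⁻¹K = [[-4, 2], [4, -12], [-4, 8]].
X = (B⁻¹K)R⁻¹ = [[2, 0], [3, 5], [-1, -3]].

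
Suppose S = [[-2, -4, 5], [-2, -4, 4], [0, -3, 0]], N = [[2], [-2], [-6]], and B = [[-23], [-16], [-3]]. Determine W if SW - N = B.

W = [[-3], [3], [-3]]

SW = B + N = [[-21], [-18], [-9]].
Left-multiplying both sides by S⁻¹ gives W = S⁻¹(B + N).
det S = 6; the adjugate gives S⁻¹ = [[2, -5/2, 2/3], [0, 0, -1/3], [1, -1, 0]].
W = S⁻¹(B + N) = [[-3], [3], [-3]].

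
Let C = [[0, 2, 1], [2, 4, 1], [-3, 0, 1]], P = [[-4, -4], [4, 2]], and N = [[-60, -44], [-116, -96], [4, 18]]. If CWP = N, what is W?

W = C⁻¹NP⁻¹ (apply C⁻¹ on the left and P⁻¹ on the right).
det C = 2; the adjugate gives C⁻¹ = [[2, -1, -1], [-5/2, 3/2, 1], [6, -3, -2]].
det P = 8, so P⁻¹ = [[1/4, 1/2], [-1/2, -1/2]].
C⁻¹N = [[-8, -10], [-20, -16], [-20, -12]].
W = (C⁻¹N)P⁻¹ = [[3, 1], [3, -2], [1, -4]].

W = [[3, 1], [3, -2], [1, -4]]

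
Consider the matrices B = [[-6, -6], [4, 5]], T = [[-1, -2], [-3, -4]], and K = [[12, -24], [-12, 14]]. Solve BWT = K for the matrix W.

W = [[-5, 1], [-5, 3]]

W = B⁻¹KT⁻¹ (apply B⁻¹ on the left and T⁻¹ on the right).
det B = -6; the adjugate gives B⁻¹ = [[-5/6, -1], [2/3, 1]].
T has determinant -2; T⁻¹ = [[2, -1], [-3/2, 1/2]].
B⁻¹K = [[2, 6], [-4, -2]].
W = (B⁻¹K)T⁻¹ = [[-5, 1], [-5, 3]].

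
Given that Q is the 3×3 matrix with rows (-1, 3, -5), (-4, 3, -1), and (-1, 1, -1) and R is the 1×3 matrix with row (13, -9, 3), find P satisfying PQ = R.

Right-multiplying both sides by Q⁻¹ gives P = RQ⁻¹.
det Q = -2, so Q⁻¹ = [[1, 1, -6], [3/2, 2, -19/2], [1/2, 1, -9/2]].
P = RQ⁻¹ = [[13, -9, 3]] · [[1, 1, -6], [3/2, 2, -19/2], [1/2, 1, -9/2]] = [[1, -2, -6]].

P = [[1, -2, -6]]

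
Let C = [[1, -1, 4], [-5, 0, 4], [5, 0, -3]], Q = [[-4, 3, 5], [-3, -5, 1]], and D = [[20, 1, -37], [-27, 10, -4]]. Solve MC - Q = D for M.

MC = D + Q = [[16, 4, -32], [-30, 5, -3]].
Since C sits to the right of M, M = (D + Q)C⁻¹.
C has determinant -5; C⁻¹ = [[0, 3/5, 4/5], [-1, 23/5, 24/5], [0, 1, 1]].
M = (D + Q)C⁻¹ = [[-4, -4, 0], [-5, 2, -3]].

M = [[-4, -4, 0], [-5, 2, -3]]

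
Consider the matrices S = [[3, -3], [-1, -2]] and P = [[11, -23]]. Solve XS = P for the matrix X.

Right-multiplying both sides by S⁻¹ gives X = PS⁻¹.
det S = -9, so S⁻¹ = [[2/9, -1/3], [-1/9, -1/3]].
X = PS⁻¹ = [[11, -23]] · [[2/9, -1/3], [-1/9, -1/3]] = [[5, 4]].

X = [[5, 4]]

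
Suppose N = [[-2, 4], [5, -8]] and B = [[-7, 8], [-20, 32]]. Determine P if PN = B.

Since N sits to the right of P, P = BN⁻¹.
det N = -4; the adjugate gives N⁻¹ = [[2, 1], [5/4, 1/2]].
P = BN⁻¹ = [[-7, 8], [-20, 32]] · [[2, 1], [5/4, 1/2]] = [[-4, -3], [0, -4]].

P = [[-4, -3], [0, -4]]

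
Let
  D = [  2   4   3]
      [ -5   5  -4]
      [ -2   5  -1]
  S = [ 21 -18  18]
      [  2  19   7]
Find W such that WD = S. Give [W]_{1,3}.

-5

Right-multiplying both sides by D⁻¹ gives W = SD⁻¹.
D has determinant -3; D⁻¹ = [[-5, -19/3, 31/3], [-1, -4/3, 7/3], [5, 6, -10]].
W = SD⁻¹ = [[21, -18, 18], [2, 19, 7]] · [[-5, -19/3, 31/3], [-1, -4/3, 7/3], [5, 6, -10]] = [[3, -1, -5], [6, 4, -5]].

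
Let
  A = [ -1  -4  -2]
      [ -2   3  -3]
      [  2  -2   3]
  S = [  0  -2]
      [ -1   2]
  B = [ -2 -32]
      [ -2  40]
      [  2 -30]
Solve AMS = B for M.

Left-multiply by A⁻¹ and right-multiply by S⁻¹: M = A⁻¹BS⁻¹.
A has determinant 1; A⁻¹ = [[3, 16, 18], [0, 1, 1], [-2, -10, -11]].
det S = -2; the adjugate gives S⁻¹ = [[-1, -1], [-1/2, 0]].
A⁻¹B = [[-2, 4], [0, 10], [2, -6]].
M = (A⁻¹B)S⁻¹ = [[0, 2], [-5, 0], [1, -2]].

M = [[0, 2], [-5, 0], [1, -2]]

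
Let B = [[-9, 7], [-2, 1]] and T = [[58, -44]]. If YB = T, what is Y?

Y = [[-6, -2]]

Since B sits to the right of Y, Y = TB⁻¹.
B has determinant 5; B⁻¹ = [[1/5, -7/5], [2/5, -9/5]].
Y = TB⁻¹ = [[58, -44]] · [[1/5, -7/5], [2/5, -9/5]] = [[-6, -2]].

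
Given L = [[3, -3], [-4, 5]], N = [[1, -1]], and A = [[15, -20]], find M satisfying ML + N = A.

M = [[-2, -5]]

ML = A − N = [[14, -19]].
Since L sits to the right of M, M = (A − N)L⁻¹.
det L = 3; the adjugate gives L⁻¹ = [[5/3, 1], [4/3, 1]].
M = (A − N)L⁻¹ = [[-2, -5]].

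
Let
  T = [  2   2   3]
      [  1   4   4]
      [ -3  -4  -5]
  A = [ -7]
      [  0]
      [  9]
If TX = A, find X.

T is on the left of X, so left-multiply by T⁻¹: X = T⁻¹A.
det T = 2, so T⁻¹ = [[-2, -1, -2], [-7/2, -1/2, -5/2], [4, 1, 3]].
X = T⁻¹A = [[-2, -1, -2], [-7/2, -1/2, -5/2], [4, 1, 3]] · [[-7], [0], [9]] = [[-4], [2], [-1]].

X = [[-4], [2], [-1]]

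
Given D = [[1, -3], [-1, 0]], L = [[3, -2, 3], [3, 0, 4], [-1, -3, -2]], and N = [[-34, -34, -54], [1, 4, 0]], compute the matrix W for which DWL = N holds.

Left-multiply by D⁻¹ and right-multiply by L⁻¹: W = D⁻¹NL⁻¹.
D has determinant -3; D⁻¹ = [[0, -1], [-1/3, -1/3]].
L has determinant 5; L⁻¹ = [[12/5, -13/5, -8/5], [2/5, -3/5, -3/5], [-9/5, 11/5, 6/5]].
D⁻¹N = [[-1, -4, 0], [11, 10, 18]].
W = (D⁻¹N)L⁻¹ = [[-4, 5, 4], [-2, 5, -2]].

W = [[-4, 5, 4], [-2, 5, -2]]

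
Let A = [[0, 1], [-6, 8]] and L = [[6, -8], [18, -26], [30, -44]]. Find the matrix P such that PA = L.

P = [[0, -1], [-2, -3], [-4, -5]]

Right-multiplying both sides by A⁻¹ gives P = LA⁻¹.
det A = 6, so A⁻¹ = [[4/3, -1/6], [1, 0]].
P = LA⁻¹ = [[6, -8], [18, -26], [30, -44]] · [[4/3, -1/6], [1, 0]] = [[0, -1], [-2, -3], [-4, -5]].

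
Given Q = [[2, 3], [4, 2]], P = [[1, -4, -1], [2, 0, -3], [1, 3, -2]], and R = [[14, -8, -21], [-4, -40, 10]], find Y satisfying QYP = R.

Y = [[4, -5, 1], [0, 3, 2]]

Isolating Y: multiply by Q⁻¹ from the left and P⁻¹ from the right, so Y = Q⁻¹RP⁻¹.
Q has determinant -8; Q⁻¹ = [[-1/4, 3/8], [1/2, -1/4]].
det P = -1; the adjugate gives P⁻¹ = [[-9, 11, -12], [-1, 1, -1], [-6, 7, -8]].
Q⁻¹R = [[-5, -13, 9], [8, 6, -13]].
Y = (Q⁻¹R)P⁻¹ = [[4, -5, 1], [0, 3, 2]].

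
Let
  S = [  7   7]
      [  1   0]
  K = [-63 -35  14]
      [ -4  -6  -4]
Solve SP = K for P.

P = [[-4, -6, -4], [-5, 1, 6]]

Left-multiplying both sides by S⁻¹ gives P = S⁻¹K.
det S = -7; the adjugate gives S⁻¹ = [[0, 1], [1/7, -1]].
P = S⁻¹K = [[0, 1], [1/7, -1]] · [[-63, -35, 14], [-4, -6, -4]] = [[-4, -6, -4], [-5, 1, 6]].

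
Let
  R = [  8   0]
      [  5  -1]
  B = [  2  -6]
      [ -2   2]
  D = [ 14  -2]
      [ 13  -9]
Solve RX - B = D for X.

RX = D + B = [[16, -8], [11, -7]].
Left-multiplying both sides by R⁻¹ gives X = R⁻¹(D + B).
det R = -8; the adjugate gives R⁻¹ = [[1/8, 0], [5/8, -1]].
X = R⁻¹(D + B) = [[2, -1], [-1, 2]].

X = [[2, -1], [-1, 2]]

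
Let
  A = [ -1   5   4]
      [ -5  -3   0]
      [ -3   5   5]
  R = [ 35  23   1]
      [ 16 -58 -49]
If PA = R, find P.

A is on the right of P, so right-multiply by A⁻¹: P = RA⁻¹.
det A = 4, so A⁻¹ = [[-15/4, -5/4, 3], [25/4, 7/4, -5], [-17/2, -5/2, 7]].
P = RA⁻¹ = [[35, 23, 1], [16, -58, -49]] · [[-15/4, -5/4, 3], [25/4, 7/4, -5], [-17/2, -5/2, 7]] = [[4, -6, -3], [-6, 1, -5]].

P = [[4, -6, -3], [-6, 1, -5]]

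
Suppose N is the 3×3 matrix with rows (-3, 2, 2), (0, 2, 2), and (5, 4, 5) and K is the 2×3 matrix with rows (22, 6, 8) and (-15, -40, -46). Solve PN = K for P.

Since N sits to the right of P, P = KN⁻¹.
N has determinant -6; N⁻¹ = [[-1/3, 1/3, 0], [-5/3, 25/6, -1], [5/3, -11/3, 1]].
P = KN⁻¹ = [[22, 6, 8], [-15, -40, -46]] · [[-1/3, 1/3, 0], [-5/3, 25/6, -1], [5/3, -11/3, 1]] = [[-4, 3, 2], [-5, -3, -6]].

P = [[-4, 3, 2], [-5, -3, -6]]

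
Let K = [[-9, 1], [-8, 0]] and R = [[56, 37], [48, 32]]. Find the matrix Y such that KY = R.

Y = [[-6, -4], [2, 1]]

Since K multiplies Y on the left, Y = K⁻¹R.
K has determinant 8; K⁻¹ = [[0, -1/8], [1, -9/8]].
Y = K⁻¹R = [[0, -1/8], [1, -9/8]] · [[56, 37], [48, 32]] = [[-6, -4], [2, 1]].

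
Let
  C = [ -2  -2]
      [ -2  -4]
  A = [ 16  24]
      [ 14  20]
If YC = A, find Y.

Y = [[-4, -4], [-4, -3]]

C is on the right of Y, so right-multiply by C⁻¹: Y = AC⁻¹.
det C = 4; the adjugate gives C⁻¹ = [[-1, 1/2], [1/2, -1/2]].
Y = AC⁻¹ = [[16, 24], [14, 20]] · [[-1, 1/2], [1/2, -1/2]] = [[-4, -4], [-4, -3]].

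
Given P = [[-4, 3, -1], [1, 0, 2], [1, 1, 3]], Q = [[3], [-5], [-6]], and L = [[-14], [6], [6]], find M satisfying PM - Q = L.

M = [[3], [0], [-1]]

PM = L + Q = [[-11], [1], [0]].
Since P multiplies M on the left, M = P⁻¹(L + Q).
det P = 4; the adjugate gives P⁻¹ = [[-1/2, -5/2, 3/2], [-1/4, -11/4, 7/4], [1/4, 7/4, -3/4]].
M = P⁻¹(L + Q) = [[3], [0], [-1]].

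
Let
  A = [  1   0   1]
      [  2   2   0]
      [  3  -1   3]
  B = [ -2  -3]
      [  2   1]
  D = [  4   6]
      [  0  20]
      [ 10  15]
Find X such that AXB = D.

X = [[-4, -5], [-1, 0], [2, 5]]

X = A⁻¹DB⁻¹ (apply A⁻¹ on the left and B⁻¹ on the right).
A has determinant -2; A⁻¹ = [[-3, 1/2, 1], [3, 0, -1], [4, -1/2, -1]].
B has determinant 4; B⁻¹ = [[1/4, 3/4], [-1/2, -1/2]].
A⁻¹D = [[-2, 7], [2, 3], [6, -1]].
X = (A⁻¹D)B⁻¹ = [[-4, -5], [-1, 0], [2, 5]].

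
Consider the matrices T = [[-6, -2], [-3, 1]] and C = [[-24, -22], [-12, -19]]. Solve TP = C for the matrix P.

Since T multiplies P on the left, P = T⁻¹C.
det T = -12; the adjugate gives T⁻¹ = [[-1/12, -1/6], [-1/4, 1/2]].
P = T⁻¹C = [[-1/12, -1/6], [-1/4, 1/2]] · [[-24, -22], [-12, -19]] = [[4, 5], [0, -4]].

P = [[4, 5], [0, -4]]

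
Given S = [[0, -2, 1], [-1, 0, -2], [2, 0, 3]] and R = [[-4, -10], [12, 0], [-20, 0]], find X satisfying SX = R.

S is on the left of X, so left-multiply by S⁻¹: X = S⁻¹R.
S has determinant 2; S⁻¹ = [[0, 3, 2], [-1/2, -1, -1/2], [0, -2, -1]].
X = S⁻¹R = [[0, 3, 2], [-1/2, -1, -1/2], [0, -2, -1]] · [[-4, -10], [12, 0], [-20, 0]] = [[-4, 0], [0, 5], [-4, 0]].

X = [[-4, 0], [0, 5], [-4, 0]]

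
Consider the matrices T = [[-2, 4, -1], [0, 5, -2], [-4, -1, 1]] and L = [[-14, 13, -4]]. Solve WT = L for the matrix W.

Since T sits to the right of W, W = LT⁻¹.
det T = 6, so T⁻¹ = [[1/2, -1/2, -1/2], [4/3, -1, -2/3], [10/3, -3, -5/3]].
W = LT⁻¹ = [[-14, 13, -4]] · [[1/2, -1/2, -1/2], [4/3, -1, -2/3], [10/3, -3, -5/3]] = [[-3, 6, 5]].

W = [[-3, 6, 5]]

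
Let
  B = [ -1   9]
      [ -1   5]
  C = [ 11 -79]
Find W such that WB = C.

W = [[-6, -5]]

Right-multiplying both sides by B⁻¹ gives W = CB⁻¹.
B has determinant 4; B⁻¹ = [[5/4, -9/4], [1/4, -1/4]].
W = CB⁻¹ = [[11, -79]] · [[5/4, -9/4], [1/4, -1/4]] = [[-6, -5]].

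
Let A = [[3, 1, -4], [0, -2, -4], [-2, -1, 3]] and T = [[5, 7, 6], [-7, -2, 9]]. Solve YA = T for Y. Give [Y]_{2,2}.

0

A is on the right of Y, so right-multiply by A⁻¹: Y = TA⁻¹.
det A = -6, so A⁻¹ = [[5/3, -1/6, 2], [-4/3, -1/6, -2], [2/3, -1/6, 1]].
Y = TA⁻¹ = [[5, 7, 6], [-7, -2, 9]] · [[5/3, -1/6, 2], [-4/3, -1/6, -2], [2/3, -1/6, 1]] = [[3, -3, 2], [-3, 0, -1]].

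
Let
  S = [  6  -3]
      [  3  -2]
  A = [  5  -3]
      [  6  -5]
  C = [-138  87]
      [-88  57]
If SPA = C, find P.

P = [[-2, 1], [4, 3]]

Isolating P: multiply by S⁻¹ from the left and A⁻¹ from the right, so P = S⁻¹CA⁻¹.
det S = -3, so S⁻¹ = [[2/3, -1], [1, -2]].
det A = -7; the adjugate gives A⁻¹ = [[5/7, -3/7], [6/7, -5/7]].
S⁻¹C = [[-4, 1], [38, -27]].
P = (S⁻¹C)A⁻¹ = [[-2, 1], [4, 3]].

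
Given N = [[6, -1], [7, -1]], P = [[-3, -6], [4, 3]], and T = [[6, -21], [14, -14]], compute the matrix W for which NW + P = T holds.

W = [[1, -2], [-3, 3]]

NW = T − P = [[9, -15], [10, -17]].
N is on the left of W, so left-multiply by N⁻¹: W = N⁻¹(T − P).
det N = 1, so N⁻¹ = [[-1, 1], [-7, 6]].
W = N⁻¹(T − P) = [[1, -2], [-3, 3]].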